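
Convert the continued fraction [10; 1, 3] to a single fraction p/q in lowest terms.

Using pₖ = aₖpₖ₋₁ + pₖ₋₂ and qₖ = aₖqₖ₋₁ + qₖ₋₂:
  k=0: a=10, p=10, q=1
  k=1: a=1, p=11, q=1
  k=2: a=3, p=43, q=4

43/4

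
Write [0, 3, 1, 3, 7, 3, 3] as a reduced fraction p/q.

Fold from the inside: start with 3/1.
  3 + 1/3 = 10/3
  7 + 3/10 = 73/10
  3 + 10/73 = 229/73
  1 + 73/229 = 302/229
  3 + 229/302 = 1135/302
  0 + 302/1135 = 302/1135

302/1135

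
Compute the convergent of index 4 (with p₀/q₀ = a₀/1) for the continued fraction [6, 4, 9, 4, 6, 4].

Using pₖ = aₖpₖ₋₁ + pₖ₋₂, qₖ = aₖqₖ₋₁ + qₖ₋₂ (with p₋₁=1, p₋₂=0, q₋₁=0, q₋₂=1):
  k=0: a=6, p=6, q=1
  k=1: a=4, p=25, q=4
  k=2: a=9, p=231, q=37
  k=3: a=4, p=949, q=152
  k=4: a=6, p=5925, q=949

5925/949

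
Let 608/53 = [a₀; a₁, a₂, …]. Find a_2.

8

608 = 11·53 + 25   →  a_0 = 11
53 = 2·25 + 3   →  a_1 = 2
25 = 8·3 + 1   →  a_2 = 8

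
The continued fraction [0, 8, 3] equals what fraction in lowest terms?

Fold from the inside: start with 3/1.
  8 + 1/3 = 25/3
  0 + 3/25 = 3/25

3/25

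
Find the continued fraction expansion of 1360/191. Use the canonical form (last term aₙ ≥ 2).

1360 = 7×191 + 23
191 = 8×23 + 7
23 = 3×7 + 2
7 = 3×2 + 1
2 = 2×1 + 0  (stop)
So 1360/191 = [7; 8, 3, 3, 2].

[7; 8, 3, 3, 2]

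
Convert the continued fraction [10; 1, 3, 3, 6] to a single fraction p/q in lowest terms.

883/82

Using pₖ = aₖpₖ₋₁ + pₖ₋₂ and qₖ = aₖqₖ₋₁ + qₖ₋₂:
  k=0: a=10, p=10, q=1
  k=1: a=1, p=11, q=1
  k=2: a=3, p=43, q=4
  k=3: a=3, p=140, q=13
  k=4: a=6, p=883, q=82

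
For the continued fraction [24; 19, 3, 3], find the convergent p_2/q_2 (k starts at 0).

Using pₖ = aₖpₖ₋₁ + pₖ₋₂, qₖ = aₖqₖ₋₁ + qₖ₋₂ (with p₋₁=1, p₋₂=0, q₋₁=0, q₋₂=1):
  k=0: a=24, p=24, q=1
  k=1: a=19, p=457, q=19
  k=2: a=3, p=1395, q=58

1395/58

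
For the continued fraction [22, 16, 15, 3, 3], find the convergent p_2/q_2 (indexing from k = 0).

5317/241

Using pₖ = aₖpₖ₋₁ + pₖ₋₂, qₖ = aₖqₖ₋₁ + qₖ₋₂ (with p₋₁=1, p₋₂=0, q₋₁=0, q₋₂=1):
  k=0: a=22, p=22, q=1
  k=1: a=16, p=353, q=16
  k=2: a=15, p=5317, q=241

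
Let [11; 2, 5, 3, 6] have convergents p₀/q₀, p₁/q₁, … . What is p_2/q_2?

Using pₖ = aₖpₖ₋₁ + pₖ₋₂, qₖ = aₖqₖ₋₁ + qₖ₋₂ (with p₋₁=1, p₋₂=0, q₋₁=0, q₋₂=1):
  k=0: a=11, p=11, q=1
  k=1: a=2, p=23, q=2
  k=2: a=5, p=126, q=11

126/11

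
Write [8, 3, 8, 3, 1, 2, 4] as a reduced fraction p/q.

10309/1239

Using pₖ = aₖpₖ₋₁ + pₖ₋₂ and qₖ = aₖqₖ₋₁ + qₖ₋₂:
  k=0: a=8, p=8, q=1
  k=1: a=3, p=25, q=3
  k=2: a=8, p=208, q=25
  k=3: a=3, p=649, q=78
  k=4: a=1, p=857, q=103
  k=5: a=2, p=2363, q=284
  k=6: a=4, p=10309, q=1239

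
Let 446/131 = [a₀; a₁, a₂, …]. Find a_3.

8

446 = 3·131 + 53   →  a_0 = 3
131 = 2·53 + 25   →  a_1 = 2
53 = 2·25 + 3   →  a_2 = 2
25 = 8·3 + 1   →  a_3 = 8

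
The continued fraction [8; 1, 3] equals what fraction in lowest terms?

35/4

Fold from the inside: start with 3/1.
  1 + 1/3 = 4/3
  8 + 3/4 = 35/4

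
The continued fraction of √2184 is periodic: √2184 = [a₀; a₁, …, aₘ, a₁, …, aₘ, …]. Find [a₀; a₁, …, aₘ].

[46; 1, 2, 1, 2, 1, 92]

a₀ = ⌊√2184⌋ = 46.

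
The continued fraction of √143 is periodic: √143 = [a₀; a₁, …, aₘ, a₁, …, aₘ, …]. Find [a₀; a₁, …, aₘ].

[11; 1, 22]

a₀ = ⌊√143⌋ = 11.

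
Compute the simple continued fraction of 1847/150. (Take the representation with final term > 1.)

1847 = 12*150 + 47
150 = 3*47 + 9
47 = 5*9 + 2
9 = 4*2 + 1
2 = 2*1 + 0  (stop)
So 1847/150 = [12; 3, 5, 4, 2].

[12; 3, 5, 4, 2]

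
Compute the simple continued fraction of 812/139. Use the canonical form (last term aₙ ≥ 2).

812 = 5×139 + 117
139 = 1×117 + 22
117 = 5×22 + 7
22 = 3×7 + 1
7 = 7×1 + 0  (stop)
So 812/139 = [5; 1, 5, 3, 7].

[5; 1, 5, 3, 7]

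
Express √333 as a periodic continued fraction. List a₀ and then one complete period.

[18; 4, 36]

a₀ = ⌊√333⌋ = 18.
With m₀=0, d₀=1 and mₖ₊₁ = dₖaₖ − mₖ, dₖ₊₁ = (n − mₖ₊₁²)/dₖ, aₖ₊₁ = ⌊(a₀+mₖ₊₁)/dₖ₊₁⌋:
  k=1: m=18, d=9, a=4
  k=2: m=18, d=1, a=36
d=1 and a=2a₀=36 at k=2, so the next step gives (m, d) = (18, 9) again — its k=1 value — and the period has length 2.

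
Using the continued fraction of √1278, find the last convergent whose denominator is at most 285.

10117/283

√1278 = [35; 1, 2, 1, 70, …] (period length 4).
Convergents:
  p_0/q_0 = 35/1
  p_1/q_1 = 36/1
  p_2/q_2 = 107/3
  p_3/q_3 = 143/4
  p_4/q_4 = 10117/283
  p_5/q_5 = 10260/287
q_4 = 283 ≤ 285 < 287 = q_5, so the answer is 10117/283.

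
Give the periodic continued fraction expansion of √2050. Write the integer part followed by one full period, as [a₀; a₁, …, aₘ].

a₀ = ⌊√2050⌋ = 45.
With m₀=0, d₀=1 and mₖ₊₁ = dₖaₖ − mₖ, dₖ₊₁ = (n − mₖ₊₁²)/dₖ, aₖ₊₁ = ⌊(a₀+mₖ₊₁)/dₖ₊₁⌋:
  k=1: m=45, d=25, a=3
  k=2: m=30, d=46, a=1
  k=3: m=16, d=39, a=1
  k=4: m=23, d=39, a=1
  k=5: m=16, d=46, a=1
  k=6: m=30, d=25, a=3
  k=7: m=45, d=1, a=90
d=1 and a=2a₀=90 at k=7, so the next step gives (m, d) = (45, 25) again — its k=1 value — and the period has length 7.

[45; 3, 1, 1, 1, 1, 3, 90]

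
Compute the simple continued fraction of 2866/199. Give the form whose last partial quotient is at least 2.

[14; 2, 2, 19, 2]

2866 = 14*199 + 80
199 = 2*80 + 39
80 = 2*39 + 2
39 = 19*2 + 1
2 = 2*1 + 0  (stop)
So 2866/199 = [14; 2, 2, 19, 2].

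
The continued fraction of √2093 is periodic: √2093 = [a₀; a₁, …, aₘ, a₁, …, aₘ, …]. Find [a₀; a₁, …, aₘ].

[45; 1, 2, 1, 90]

a₀ = ⌊√2093⌋ = 45.
With m₀=0, d₀=1 and mₖ₊₁ = dₖaₖ − mₖ, dₖ₊₁ = (n − mₖ₊₁²)/dₖ, aₖ₊₁ = ⌊(a₀+mₖ₊₁)/dₖ₊₁⌋:
  k=1: m=45, d=68, a=1
  k=2: m=23, d=23, a=2
  k=3: m=23, d=68, a=1
  k=4: m=45, d=1, a=90
d=1 and a=2a₀=90 at k=4, so the next step gives (m, d) = (45, 68) again — its k=1 value — and the period has length 4.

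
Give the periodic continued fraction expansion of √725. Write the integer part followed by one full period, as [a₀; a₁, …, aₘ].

[26; 1, 12, 2, 12, 1, 52]

a₀ = ⌊√725⌋ = 26.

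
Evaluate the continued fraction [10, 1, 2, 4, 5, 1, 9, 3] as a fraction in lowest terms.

26429/2472

Using pₖ = aₖpₖ₋₁ + pₖ₋₂ and qₖ = aₖqₖ₋₁ + qₖ₋₂:
  k=0: a=10, p=10, q=1
  k=1: a=1, p=11, q=1
  k=2: a=2, p=32, q=3
  k=3: a=4, p=139, q=13
  k=4: a=5, p=727, q=68
  k=5: a=1, p=866, q=81
  k=6: a=9, p=8521, q=797
  k=7: a=3, p=26429, q=2472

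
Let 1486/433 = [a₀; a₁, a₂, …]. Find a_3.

5

1486 = 3·433 + 187   →  a_0 = 3
433 = 2·187 + 59   →  a_1 = 2
187 = 3·59 + 10   →  a_2 = 3
59 = 5·10 + 9   →  a_3 = 5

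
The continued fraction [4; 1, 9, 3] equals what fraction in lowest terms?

Using pₖ = aₖpₖ₋₁ + pₖ₋₂ and qₖ = aₖqₖ₋₁ + qₖ₋₂:
  k=0: a=4, p=4, q=1
  k=1: a=1, p=5, q=1
  k=2: a=9, p=49, q=10
  k=3: a=3, p=152, q=31

152/31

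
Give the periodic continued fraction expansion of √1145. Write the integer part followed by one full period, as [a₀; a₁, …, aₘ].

[33; 1, 5, 5, 1, 66]

a₀ = ⌊√1145⌋ = 33.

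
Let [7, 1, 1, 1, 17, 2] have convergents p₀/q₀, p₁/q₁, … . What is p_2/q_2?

15/2

Using pₖ = aₖpₖ₋₁ + pₖ₋₂, qₖ = aₖqₖ₋₁ + qₖ₋₂ (with p₋₁=1, p₋₂=0, q₋₁=0, q₋₂=1):
  k=0: a=7, p=7, q=1
  k=1: a=1, p=8, q=1
  k=2: a=1, p=15, q=2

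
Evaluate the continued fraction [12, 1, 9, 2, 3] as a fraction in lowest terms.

942/73

Using pₖ = aₖpₖ₋₁ + pₖ₋₂ and qₖ = aₖqₖ₋₁ + qₖ₋₂:
  k=0: a=12, p=12, q=1
  k=1: a=1, p=13, q=1
  k=2: a=9, p=129, q=10
  k=3: a=2, p=271, q=21
  k=4: a=3, p=942, q=73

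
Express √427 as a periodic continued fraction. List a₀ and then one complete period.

[20; 1, 1, 1, 40]

a₀ = ⌊√427⌋ = 20.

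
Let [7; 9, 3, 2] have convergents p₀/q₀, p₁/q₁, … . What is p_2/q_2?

199/28

Using pₖ = aₖpₖ₋₁ + pₖ₋₂, qₖ = aₖqₖ₋₁ + qₖ₋₂ (with p₋₁=1, p₋₂=0, q₋₁=0, q₋₂=1):
  k=0: a=7, p=7, q=1
  k=1: a=9, p=64, q=9
  k=2: a=3, p=199, q=28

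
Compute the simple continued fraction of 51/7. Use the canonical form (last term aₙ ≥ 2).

51 = 7×7 + 2
7 = 3×2 + 1
2 = 2×1 + 0  (stop)
So 51/7 = [7; 3, 2].

[7; 3, 2]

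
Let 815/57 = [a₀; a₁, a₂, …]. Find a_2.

815 = 14·57 + 17   →  a_0 = 14
57 = 3·17 + 6   →  a_1 = 3
17 = 2·6 + 5   →  a_2 = 2

2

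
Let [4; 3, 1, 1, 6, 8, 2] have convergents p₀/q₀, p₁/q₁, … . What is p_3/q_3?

Using pₖ = aₖpₖ₋₁ + pₖ₋₂, qₖ = aₖqₖ₋₁ + qₖ₋₂ (with p₋₁=1, p₋₂=0, q₋₁=0, q₋₂=1):
  k=0: a=4, p=4, q=1
  k=1: a=3, p=13, q=3
  k=2: a=1, p=17, q=4
  k=3: a=1, p=30, q=7

30/7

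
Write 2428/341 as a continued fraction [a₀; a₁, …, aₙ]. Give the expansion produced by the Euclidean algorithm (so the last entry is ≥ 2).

2428 = 7*341 + 41
341 = 8*41 + 13
41 = 3*13 + 2
13 = 6*2 + 1
2 = 2*1 + 0  (stop)
So 2428/341 = [7; 8, 3, 6, 2].

[7; 8, 3, 6, 2]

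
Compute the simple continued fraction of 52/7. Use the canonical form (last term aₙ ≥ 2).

[7; 2, 3]

52 = 7·7 + 3
7 = 2·3 + 1
3 = 3·1 + 0  (stop)
So 52/7 = [7; 2, 3].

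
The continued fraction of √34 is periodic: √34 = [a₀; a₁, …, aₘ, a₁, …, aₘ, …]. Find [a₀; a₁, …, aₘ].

a₀ = ⌊√34⌋ = 5.
With m₀=0, d₀=1 and mₖ₊₁ = dₖaₖ − mₖ, dₖ₊₁ = (n − mₖ₊₁²)/dₖ, aₖ₊₁ = ⌊(a₀+mₖ₊₁)/dₖ₊₁⌋:
  k=1: m=5, d=9, a=1
  k=2: m=4, d=2, a=4
  k=3: m=4, d=9, a=1
  k=4: m=5, d=1, a=10
d=1 and a=2a₀=10 at k=4, so the next step gives (m, d) = (5, 9) again — its k=1 value — and the period has length 4.

[5; 1, 4, 1, 10]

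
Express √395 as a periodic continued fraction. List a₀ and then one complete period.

[19; 1, 6, 1, 38]

a₀ = ⌊√395⌋ = 19.
With m₀=0, d₀=1 and mₖ₊₁ = dₖaₖ − mₖ, dₖ₊₁ = (n − mₖ₊₁²)/dₖ, aₖ₊₁ = ⌊(a₀+mₖ₊₁)/dₖ₊₁⌋:
  k=1: m=19, d=34, a=1
  k=2: m=15, d=5, a=6
  k=3: m=15, d=34, a=1
  k=4: m=19, d=1, a=38
d=1 and a=2a₀=38 at k=4, so the next step gives (m, d) = (19, 34) again — its k=1 value — and the period has length 4.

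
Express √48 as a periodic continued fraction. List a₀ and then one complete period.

[6; 1, 12]

a₀ = ⌊√48⌋ = 6.
With m₀=0, d₀=1 and mₖ₊₁ = dₖaₖ − mₖ, dₖ₊₁ = (n − mₖ₊₁²)/dₖ, aₖ₊₁ = ⌊(a₀+mₖ₊₁)/dₖ₊₁⌋:
  k=1: m=6, d=12, a=1
  k=2: m=6, d=1, a=12
d=1 and a=2a₀=12 at k=2, so the next step gives (m, d) = (6, 12) again — its k=1 value — and the period has length 2.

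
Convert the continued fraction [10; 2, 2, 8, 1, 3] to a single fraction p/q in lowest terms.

1904/183

Fold from the inside: start with 3/1.
  1 + 1/3 = 4/3
  8 + 3/4 = 35/4
  2 + 4/35 = 74/35
  2 + 35/74 = 183/74
  10 + 74/183 = 1904/183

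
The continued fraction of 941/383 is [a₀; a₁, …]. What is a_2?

941 = 2·383 + 175   →  a_0 = 2
383 = 2·175 + 33   →  a_1 = 2
175 = 5·33 + 10   →  a_2 = 5

5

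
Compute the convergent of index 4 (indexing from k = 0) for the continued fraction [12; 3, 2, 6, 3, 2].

Using pₖ = aₖpₖ₋₁ + pₖ₋₂, qₖ = aₖqₖ₋₁ + qₖ₋₂ (with p₋₁=1, p₋₂=0, q₋₁=0, q₋₂=1):
  k=0: a=12, p=12, q=1
  k=1: a=3, p=37, q=3
  k=2: a=2, p=86, q=7
  k=3: a=6, p=553, q=45
  k=4: a=3, p=1745, q=142

1745/142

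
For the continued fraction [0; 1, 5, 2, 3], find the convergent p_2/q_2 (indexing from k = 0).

5/6

Using pₖ = aₖpₖ₋₁ + pₖ₋₂, qₖ = aₖqₖ₋₁ + qₖ₋₂ (with p₋₁=1, p₋₂=0, q₋₁=0, q₋₂=1):
  k=0: a=0, p=0, q=1
  k=1: a=1, p=1, q=1
  k=2: a=5, p=5, q=6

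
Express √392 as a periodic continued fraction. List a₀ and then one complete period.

[19; 1, 3, 1, 38]

a₀ = ⌊√392⌋ = 19.
With m₀=0, d₀=1 and mₖ₊₁ = dₖaₖ − mₖ, dₖ₊₁ = (n − mₖ₊₁²)/dₖ, aₖ₊₁ = ⌊(a₀+mₖ₊₁)/dₖ₊₁⌋:
  k=1: m=19, d=31, a=1
  k=2: m=12, d=8, a=3
  k=3: m=12, d=31, a=1
  k=4: m=19, d=1, a=38
d=1 and a=2a₀=38 at k=4, so the next step gives (m, d) = (19, 31) again — its k=1 value — and the period has length 4.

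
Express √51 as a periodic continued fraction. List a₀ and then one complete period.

[7; 7, 14]

a₀ = ⌊√51⌋ = 7.
With m₀=0, d₀=1 and mₖ₊₁ = dₖaₖ − mₖ, dₖ₊₁ = (n − mₖ₊₁²)/dₖ, aₖ₊₁ = ⌊(a₀+mₖ₊₁)/dₖ₊₁⌋:
  k=1: m=7, d=2, a=7
  k=2: m=7, d=1, a=14
d=1 and a=2a₀=14 at k=2, so the next step gives (m, d) = (7, 2) again — its k=1 value — and the period has length 2.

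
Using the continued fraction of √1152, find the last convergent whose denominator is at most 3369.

√1152 = [33; 1, 15, 1, 66, …] (period length 4).
Convergents:
  p_0/q_0 = 33/1
  p_1/q_1 = 34/1
  p_2/q_2 = 543/16
  p_3/q_3 = 577/17
  p_4/q_4 = 38625/1138
  p_5/q_5 = 39202/1155
  p_6/q_6 = 626655/18463
q_5 = 1155 ≤ 3369 < 18463 = q_6, so the answer is 39202/1155.

39202/1155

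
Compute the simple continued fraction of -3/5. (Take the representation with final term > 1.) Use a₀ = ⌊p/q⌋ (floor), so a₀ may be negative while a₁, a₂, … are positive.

[-1; 2, 2]

-3 = -1*5 + 2
5 = 2*2 + 1
2 = 2*1 + 0  (stop)
So -3/5 = [-1; 2, 2].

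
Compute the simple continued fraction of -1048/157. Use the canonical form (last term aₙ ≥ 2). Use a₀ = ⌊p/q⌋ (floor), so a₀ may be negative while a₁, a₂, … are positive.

-1048 = -7×157 + 51
157 = 3×51 + 4
51 = 12×4 + 3
4 = 1×3 + 1
3 = 3×1 + 0  (stop)
So -1048/157 = [-7; 3, 12, 1, 3].

[-7; 3, 12, 1, 3]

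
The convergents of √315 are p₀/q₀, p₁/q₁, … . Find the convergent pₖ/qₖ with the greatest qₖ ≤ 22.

√315 = [17; 1, 2, 1, 34, …] (period length 4).
Convergents:
  p_0/q_0 = 17/1
  p_1/q_1 = 18/1
  p_2/q_2 = 53/3
  p_3/q_3 = 71/4
  p_4/q_4 = 2467/139
q_3 = 4 ≤ 22 < 139 = q_4, so the answer is 71/4.

71/4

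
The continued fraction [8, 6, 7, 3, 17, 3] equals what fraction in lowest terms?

58357/7149

Using pₖ = aₖpₖ₋₁ + pₖ₋₂ and qₖ = aₖqₖ₋₁ + qₖ₋₂:
  k=0: a=8, p=8, q=1
  k=1: a=6, p=49, q=6
  k=2: a=7, p=351, q=43
  k=3: a=3, p=1102, q=135
  k=4: a=17, p=19085, q=2338
  k=5: a=3, p=58357, q=7149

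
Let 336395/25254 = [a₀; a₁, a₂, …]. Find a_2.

336395 = 13·25254 + 8093   →  a_0 = 13
25254 = 3·8093 + 975   →  a_1 = 3
8093 = 8·975 + 293   →  a_2 = 8

8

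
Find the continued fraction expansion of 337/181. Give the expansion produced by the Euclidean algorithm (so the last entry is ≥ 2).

[1; 1, 6, 4, 6]

337 = 1*181 + 156
181 = 1*156 + 25
156 = 6*25 + 6
25 = 4*6 + 1
6 = 6*1 + 0  (stop)
So 337/181 = [1; 1, 6, 4, 6].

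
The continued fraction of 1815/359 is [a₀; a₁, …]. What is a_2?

1

1815 = 5·359 + 20   →  a_0 = 5
359 = 17·20 + 19   →  a_1 = 17
20 = 1·19 + 1   →  a_2 = 1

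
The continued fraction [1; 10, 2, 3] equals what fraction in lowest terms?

Fold from the inside: start with 3/1.
  2 + 1/3 = 7/3
  10 + 3/7 = 73/7
  1 + 7/73 = 80/73

80/73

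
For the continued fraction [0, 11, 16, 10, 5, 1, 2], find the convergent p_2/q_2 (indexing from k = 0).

16/177

Using pₖ = aₖpₖ₋₁ + pₖ₋₂, qₖ = aₖqₖ₋₁ + qₖ₋₂ (with p₋₁=1, p₋₂=0, q₋₁=0, q₋₂=1):
  k=0: a=0, p=0, q=1
  k=1: a=11, p=1, q=11
  k=2: a=16, p=16, q=177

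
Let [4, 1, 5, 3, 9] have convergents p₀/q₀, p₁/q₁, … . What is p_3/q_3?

92/19

Using pₖ = aₖpₖ₋₁ + pₖ₋₂, qₖ = aₖqₖ₋₁ + qₖ₋₂ (with p₋₁=1, p₋₂=0, q₋₁=0, q₋₂=1):
  k=0: a=4, p=4, q=1
  k=1: a=1, p=5, q=1
  k=2: a=5, p=29, q=6
  k=3: a=3, p=92, q=19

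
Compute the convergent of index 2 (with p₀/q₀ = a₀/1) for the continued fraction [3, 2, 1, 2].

10/3

Using pₖ = aₖpₖ₋₁ + pₖ₋₂, qₖ = aₖqₖ₋₁ + qₖ₋₂ (with p₋₁=1, p₋₂=0, q₋₁=0, q₋₂=1):
  k=0: a=3, p=3, q=1
  k=1: a=2, p=7, q=2
  k=2: a=1, p=10, q=3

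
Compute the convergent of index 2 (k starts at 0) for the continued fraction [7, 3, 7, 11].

Using pₖ = aₖpₖ₋₁ + pₖ₋₂, qₖ = aₖqₖ₋₁ + qₖ₋₂ (with p₋₁=1, p₋₂=0, q₋₁=0, q₋₂=1):
  k=0: a=7, p=7, q=1
  k=1: a=3, p=22, q=3
  k=2: a=7, p=161, q=22

161/22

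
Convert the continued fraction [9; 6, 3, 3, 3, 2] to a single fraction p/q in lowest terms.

Using pₖ = aₖpₖ₋₁ + pₖ₋₂ and qₖ = aₖqₖ₋₁ + qₖ₋₂:
  k=0: a=9, p=9, q=1
  k=1: a=6, p=55, q=6
  k=2: a=3, p=174, q=19
  k=3: a=3, p=577, q=63
  k=4: a=3, p=1905, q=208
  k=5: a=2, p=4387, q=479

4387/479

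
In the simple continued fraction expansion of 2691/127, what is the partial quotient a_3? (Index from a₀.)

2691 = 21·127 + 24   →  a_0 = 21
127 = 5·24 + 7   →  a_1 = 5
24 = 3·7 + 3   →  a_2 = 3
7 = 2·3 + 1   →  a_3 = 2

2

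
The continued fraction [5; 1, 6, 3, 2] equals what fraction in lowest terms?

Fold from the inside: start with 2/1.
  3 + 1/2 = 7/2
  6 + 2/7 = 44/7
  1 + 7/44 = 51/44
  5 + 44/51 = 299/51

299/51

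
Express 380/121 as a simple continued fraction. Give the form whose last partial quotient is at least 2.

[3; 7, 8, 2]

380 = 3*121 + 17
121 = 7*17 + 2
17 = 8*2 + 1
2 = 2*1 + 0  (stop)
So 380/121 = [3; 7, 8, 2].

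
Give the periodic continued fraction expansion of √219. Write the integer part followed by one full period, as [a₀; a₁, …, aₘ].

a₀ = ⌊√219⌋ = 14.
With m₀=0, d₀=1 and mₖ₊₁ = dₖaₖ − mₖ, dₖ₊₁ = (n − mₖ₊₁²)/dₖ, aₖ₊₁ = ⌊(a₀+mₖ₊₁)/dₖ₊₁⌋:
  k=1: m=14, d=23, a=1
  k=2: m=9, d=6, a=3
  k=3: m=9, d=23, a=1
  k=4: m=14, d=1, a=28
d=1 and a=2a₀=28 at k=4, so the next step gives (m, d) = (14, 23) again — its k=1 value — and the period has length 4.

[14; 1, 3, 1, 28]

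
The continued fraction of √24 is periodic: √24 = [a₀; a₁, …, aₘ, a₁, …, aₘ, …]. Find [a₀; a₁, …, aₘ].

a₀ = ⌊√24⌋ = 4.

[4; 1, 8]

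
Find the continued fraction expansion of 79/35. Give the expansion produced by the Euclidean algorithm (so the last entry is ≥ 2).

[2; 3, 1, 8]

79 = 2·35 + 9
35 = 3·9 + 8
9 = 1·8 + 1
8 = 8·1 + 0  (stop)
So 79/35 = [2; 3, 1, 8].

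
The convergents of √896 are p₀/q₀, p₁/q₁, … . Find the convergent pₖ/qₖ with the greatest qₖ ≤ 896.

26461/884

√896 = [29; 1, 13, 1, 58, …] (period length 4).
Convergents:
  p_0/q_0 = 29/1
  p_1/q_1 = 30/1
  p_2/q_2 = 419/14
  p_3/q_3 = 449/15
  p_4/q_4 = 26461/884
  p_5/q_5 = 26910/899
q_4 = 884 ≤ 896 < 899 = q_5, so the answer is 26461/884.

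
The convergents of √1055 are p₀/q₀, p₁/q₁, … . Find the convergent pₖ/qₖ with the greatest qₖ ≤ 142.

√1055 = [32; 2, 12, 2, 64, …] (period length 4).
Convergents:
  p_0/q_0 = 32/1
  p_1/q_1 = 65/2
  p_2/q_2 = 812/25
  p_3/q_3 = 1689/52
  p_4/q_4 = 108908/3353
q_3 = 52 ≤ 142 < 3353 = q_4, so the answer is 1689/52.

1689/52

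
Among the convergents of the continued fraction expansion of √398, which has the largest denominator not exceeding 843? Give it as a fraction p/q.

√398 = [19; 1, 18, 1, 38, …] (period length 4).
Convergents:
  p_0/q_0 = 19/1
  p_1/q_1 = 20/1
  p_2/q_2 = 379/19
  p_3/q_3 = 399/20
  p_4/q_4 = 15541/779
  p_5/q_5 = 15940/799
  p_6/q_6 = 302461/15161
q_5 = 799 ≤ 843 < 15161 = q_6, so the answer is 15940/799.

15940/799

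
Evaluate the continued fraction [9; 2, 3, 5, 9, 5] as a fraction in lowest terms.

Using pₖ = aₖpₖ₋₁ + pₖ₋₂ and qₖ = aₖqₖ₋₁ + qₖ₋₂:
  k=0: a=9, p=9, q=1
  k=1: a=2, p=19, q=2
  k=2: a=3, p=66, q=7
  k=3: a=5, p=349, q=37
  k=4: a=9, p=3207, q=340
  k=5: a=5, p=16384, q=1737

16384/1737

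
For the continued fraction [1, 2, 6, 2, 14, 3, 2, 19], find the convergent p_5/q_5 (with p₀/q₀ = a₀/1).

Using pₖ = aₖpₖ₋₁ + pₖ₋₂, qₖ = aₖqₖ₋₁ + qₖ₋₂ (with p₋₁=1, p₋₂=0, q₋₁=0, q₋₂=1):
  k=0: a=1, p=1, q=1
  k=1: a=2, p=3, q=2
  k=2: a=6, p=19, q=13
  k=3: a=2, p=41, q=28
  k=4: a=14, p=593, q=405
  k=5: a=3, p=1820, q=1243

1820/1243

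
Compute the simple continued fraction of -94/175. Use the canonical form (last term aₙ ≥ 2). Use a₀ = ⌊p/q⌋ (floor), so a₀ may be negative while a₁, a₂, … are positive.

-94 = -1×175 + 81
175 = 2×81 + 13
81 = 6×13 + 3
13 = 4×3 + 1
3 = 3×1 + 0  (stop)
So -94/175 = [-1; 2, 6, 4, 3].

[-1; 2, 6, 4, 3]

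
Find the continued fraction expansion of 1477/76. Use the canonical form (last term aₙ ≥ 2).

[19; 2, 3, 3, 3]

1477 = 19·76 + 33
76 = 2·33 + 10
33 = 3·10 + 3
10 = 3·3 + 1
3 = 3·1 + 0  (stop)
So 1477/76 = [19; 2, 3, 3, 3].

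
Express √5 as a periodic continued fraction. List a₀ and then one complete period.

[2; 4]

a₀ = ⌊√5⌋ = 2.
With m₀=0, d₀=1 and mₖ₊₁ = dₖaₖ − mₖ, dₖ₊₁ = (n − mₖ₊₁²)/dₖ, aₖ₊₁ = ⌊(a₀+mₖ₊₁)/dₖ₊₁⌋:
  k=1: m=2, d=1, a=4
d=1 and a=2a₀=4 at k=1, so the next step gives (m, d) = (2, 1) again — its k=1 value — and the period has length 1.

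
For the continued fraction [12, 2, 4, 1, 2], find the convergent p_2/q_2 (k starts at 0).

112/9

Using pₖ = aₖpₖ₋₁ + pₖ₋₂, qₖ = aₖqₖ₋₁ + qₖ₋₂ (with p₋₁=1, p₋₂=0, q₋₁=0, q₋₂=1):
  k=0: a=12, p=12, q=1
  k=1: a=2, p=25, q=2
  k=2: a=4, p=112, q=9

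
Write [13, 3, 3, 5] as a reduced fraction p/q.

Using pₖ = aₖpₖ₋₁ + pₖ₋₂ and qₖ = aₖqₖ₋₁ + qₖ₋₂:
  k=0: a=13, p=13, q=1
  k=1: a=3, p=40, q=3
  k=2: a=3, p=133, q=10
  k=3: a=5, p=705, q=53

705/53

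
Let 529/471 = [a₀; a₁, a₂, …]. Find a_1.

529 = 1·471 + 58   →  a_0 = 1
471 = 8·58 + 7   →  a_1 = 8

8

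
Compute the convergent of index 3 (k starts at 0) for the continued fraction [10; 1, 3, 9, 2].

Using pₖ = aₖpₖ₋₁ + pₖ₋₂, qₖ = aₖqₖ₋₁ + qₖ₋₂ (with p₋₁=1, p₋₂=0, q₋₁=0, q₋₂=1):
  k=0: a=10, p=10, q=1
  k=1: a=1, p=11, q=1
  k=2: a=3, p=43, q=4
  k=3: a=9, p=398, q=37

398/37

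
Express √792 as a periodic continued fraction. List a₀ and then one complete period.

a₀ = ⌊√792⌋ = 28.
With m₀=0, d₀=1 and mₖ₊₁ = dₖaₖ − mₖ, dₖ₊₁ = (n − mₖ₊₁²)/dₖ, aₖ₊₁ = ⌊(a₀+mₖ₊₁)/dₖ₊₁⌋:
  k=1: m=28, d=8, a=7
  k=2: m=28, d=1, a=56
d=1 and a=2a₀=56 at k=2, so the next step gives (m, d) = (28, 8) again — its k=1 value — and the period has length 2.

[28; 7, 56]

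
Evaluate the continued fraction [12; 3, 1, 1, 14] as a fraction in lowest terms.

1253/102

Fold from the inside: start with 14/1.
  1 + 1/14 = 15/14
  1 + 14/15 = 29/15
  3 + 15/29 = 102/29
  12 + 29/102 = 1253/102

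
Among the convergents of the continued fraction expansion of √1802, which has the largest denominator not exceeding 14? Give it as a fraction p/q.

√1802 = [42; 2, 4, 2, 84, …] (period length 4).
Convergents:
  p_0/q_0 = 42/1
  p_1/q_1 = 85/2
  p_2/q_2 = 382/9
  p_3/q_3 = 849/20
q_2 = 9 ≤ 14 < 20 = q_3, so the answer is 382/9.

382/9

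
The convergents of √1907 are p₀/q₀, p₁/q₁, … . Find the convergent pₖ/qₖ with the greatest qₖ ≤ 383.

√1907 = [43; 1, 2, 43, 2, 1, 86, …] (period length 6).
Convergents:
  p_0/q_0 = 43/1
  p_1/q_1 = 44/1
  p_2/q_2 = 131/3
  p_3/q_3 = 5677/130
  p_4/q_4 = 11485/263
  p_5/q_5 = 17162/393
q_4 = 263 ≤ 383 < 393 = q_5, so the answer is 11485/263.

11485/263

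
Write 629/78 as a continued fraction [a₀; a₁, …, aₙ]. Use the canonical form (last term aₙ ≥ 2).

629 = 8·78 + 5
78 = 15·5 + 3
5 = 1·3 + 2
3 = 1·2 + 1
2 = 2·1 + 0  (stop)
So 629/78 = [8; 15, 1, 1, 2].

[8; 15, 1, 1, 2]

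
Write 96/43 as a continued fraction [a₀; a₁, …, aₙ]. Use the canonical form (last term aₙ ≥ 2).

96 = 2*43 + 10
43 = 4*10 + 3
10 = 3*3 + 1
3 = 3*1 + 0  (stop)
So 96/43 = [2; 4, 3, 3].

[2; 4, 3, 3]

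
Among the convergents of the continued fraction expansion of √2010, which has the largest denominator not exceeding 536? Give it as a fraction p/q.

23896/533

√2010 = [44; 1, 4, 1, 88, …] (period length 4).
Convergents:
  p_0/q_0 = 44/1
  p_1/q_1 = 45/1
  p_2/q_2 = 224/5
  p_3/q_3 = 269/6
  p_4/q_4 = 23896/533
  p_5/q_5 = 24165/539
q_4 = 533 ≤ 536 < 539 = q_5, so the answer is 23896/533.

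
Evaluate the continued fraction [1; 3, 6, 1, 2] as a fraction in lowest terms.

Using pₖ = aₖpₖ₋₁ + pₖ₋₂ and qₖ = aₖqₖ₋₁ + qₖ₋₂:
  k=0: a=1, p=1, q=1
  k=1: a=3, p=4, q=3
  k=2: a=6, p=25, q=19
  k=3: a=1, p=29, q=22
  k=4: a=2, p=83, q=63

83/63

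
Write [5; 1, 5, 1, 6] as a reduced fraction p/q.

281/48

Fold from the inside: start with 6/1.
  1 + 1/6 = 7/6
  5 + 6/7 = 41/7
  1 + 7/41 = 48/41
  5 + 41/48 = 281/48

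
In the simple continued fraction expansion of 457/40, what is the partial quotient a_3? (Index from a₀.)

1

457 = 11·40 + 17   →  a_0 = 11
40 = 2·17 + 6   →  a_1 = 2
17 = 2·6 + 5   →  a_2 = 2
6 = 1·5 + 1   →  a_3 = 1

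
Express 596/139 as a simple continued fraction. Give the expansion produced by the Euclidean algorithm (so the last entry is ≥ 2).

596 = 4×139 + 40
139 = 3×40 + 19
40 = 2×19 + 2
19 = 9×2 + 1
2 = 2×1 + 0  (stop)
So 596/139 = [4; 3, 2, 9, 2].

[4; 3, 2, 9, 2]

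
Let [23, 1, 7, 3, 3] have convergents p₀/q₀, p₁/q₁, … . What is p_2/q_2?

191/8

Using pₖ = aₖpₖ₋₁ + pₖ₋₂, qₖ = aₖqₖ₋₁ + qₖ₋₂ (with p₋₁=1, p₋₂=0, q₋₁=0, q₋₂=1):
  k=0: a=23, p=23, q=1
  k=1: a=1, p=24, q=1
  k=2: a=7, p=191, q=8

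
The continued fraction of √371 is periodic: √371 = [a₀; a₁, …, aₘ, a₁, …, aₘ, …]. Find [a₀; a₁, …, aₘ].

[19; 3, 1, 4, 1, 3, 38]

a₀ = ⌊√371⌋ = 19.
With m₀=0, d₀=1 and mₖ₊₁ = dₖaₖ − mₖ, dₖ₊₁ = (n − mₖ₊₁²)/dₖ, aₖ₊₁ = ⌊(a₀+mₖ₊₁)/dₖ₊₁⌋:
  k=1: m=19, d=10, a=3
  k=2: m=11, d=25, a=1
  k=3: m=14, d=7, a=4
  k=4: m=14, d=25, a=1
  k=5: m=11, d=10, a=3
  k=6: m=19, d=1, a=38
d=1 and a=2a₀=38 at k=6, so the next step gives (m, d) = (19, 10) again — its k=1 value — and the period has length 6.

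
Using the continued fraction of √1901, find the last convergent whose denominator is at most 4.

√1901 = [43; 1, 1, 1, 1, 86, …] (period length 5).
Convergents:
  p_0/q_0 = 43/1
  p_1/q_1 = 44/1
  p_2/q_2 = 87/2
  p_3/q_3 = 131/3
  p_4/q_4 = 218/5
q_3 = 3 ≤ 4 < 5 = q_4, so the answer is 131/3.

131/3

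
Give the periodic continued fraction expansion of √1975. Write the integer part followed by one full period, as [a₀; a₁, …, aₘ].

[44; 2, 3, 1, 2, 1, 3, 2, 88]

a₀ = ⌊√1975⌋ = 44.
With m₀=0, d₀=1 and mₖ₊₁ = dₖaₖ − mₖ, dₖ₊₁ = (n − mₖ₊₁²)/dₖ, aₖ₊₁ = ⌊(a₀+mₖ₊₁)/dₖ₊₁⌋:
  k=1: m=44, d=39, a=2
  k=2: m=34, d=21, a=3
  k=3: m=29, d=54, a=1
  k=4: m=25, d=25, a=2
  k=5: m=25, d=54, a=1
  k=6: m=29, d=21, a=3
  k=7: m=34, d=39, a=2
  k=8: m=44, d=1, a=88
d=1 and a=2a₀=88 at k=8, so the next step gives (m, d) = (44, 39) again — its k=1 value — and the period has length 8.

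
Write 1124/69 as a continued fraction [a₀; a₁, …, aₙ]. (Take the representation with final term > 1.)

[16; 3, 2, 4, 2]

1124 = 16×69 + 20
69 = 3×20 + 9
20 = 2×9 + 2
9 = 4×2 + 1
2 = 2×1 + 0  (stop)
So 1124/69 = [16; 3, 2, 4, 2].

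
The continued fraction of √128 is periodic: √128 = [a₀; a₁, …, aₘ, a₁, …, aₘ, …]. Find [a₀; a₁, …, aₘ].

[11; 3, 5, 3, 22]

a₀ = ⌊√128⌋ = 11.
With m₀=0, d₀=1 and mₖ₊₁ = dₖaₖ − mₖ, dₖ₊₁ = (n − mₖ₊₁²)/dₖ, aₖ₊₁ = ⌊(a₀+mₖ₊₁)/dₖ₊₁⌋:
  k=1: m=11, d=7, a=3
  k=2: m=10, d=4, a=5
  k=3: m=10, d=7, a=3
  k=4: m=11, d=1, a=22
d=1 and a=2a₀=22 at k=4, so the next step gives (m, d) = (11, 7) again — its k=1 value — and the period has length 4.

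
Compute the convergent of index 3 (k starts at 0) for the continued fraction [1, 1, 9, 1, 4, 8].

Using pₖ = aₖpₖ₋₁ + pₖ₋₂, qₖ = aₖqₖ₋₁ + qₖ₋₂ (with p₋₁=1, p₋₂=0, q₋₁=0, q₋₂=1):
  k=0: a=1, p=1, q=1
  k=1: a=1, p=2, q=1
  k=2: a=9, p=19, q=10
  k=3: a=1, p=21, q=11

21/11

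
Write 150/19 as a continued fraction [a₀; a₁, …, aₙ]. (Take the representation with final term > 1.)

150 = 7×19 + 17
19 = 1×17 + 2
17 = 8×2 + 1
2 = 2×1 + 0  (stop)
So 150/19 = [7; 1, 8, 2].

[7; 1, 8, 2]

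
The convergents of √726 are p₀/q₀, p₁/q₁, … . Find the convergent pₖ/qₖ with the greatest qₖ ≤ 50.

√726 = [26; 1, 16, 1, 52, …] (period length 4).
Convergents:
  p_0/q_0 = 26/1
  p_1/q_1 = 27/1
  p_2/q_2 = 458/17
  p_3/q_3 = 485/18
  p_4/q_4 = 25678/953
q_3 = 18 ≤ 50 < 953 = q_4, so the answer is 485/18.

485/18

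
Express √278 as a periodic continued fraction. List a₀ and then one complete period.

[16; 1, 2, 16, 2, 1, 32]

a₀ = ⌊√278⌋ = 16.
With m₀=0, d₀=1 and mₖ₊₁ = dₖaₖ − mₖ, dₖ₊₁ = (n − mₖ₊₁²)/dₖ, aₖ₊₁ = ⌊(a₀+mₖ₊₁)/dₖ₊₁⌋:
  k=1: m=16, d=22, a=1
  k=2: m=6, d=11, a=2
  k=3: m=16, d=2, a=16
  k=4: m=16, d=11, a=2
  k=5: m=6, d=22, a=1
  k=6: m=16, d=1, a=32
d=1 and a=2a₀=32 at k=6, so the next step gives (m, d) = (16, 22) again — its k=1 value — and the period has length 6.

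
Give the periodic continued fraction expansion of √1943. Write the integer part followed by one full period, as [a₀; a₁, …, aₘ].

a₀ = ⌊√1943⌋ = 44.

[44; 12, 1, 1, 2, 1, 1, 12, 88]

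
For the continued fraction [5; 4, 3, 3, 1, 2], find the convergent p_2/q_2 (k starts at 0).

Using pₖ = aₖpₖ₋₁ + pₖ₋₂, qₖ = aₖqₖ₋₁ + qₖ₋₂ (with p₋₁=1, p₋₂=0, q₋₁=0, q₋₂=1):
  k=0: a=5, p=5, q=1
  k=1: a=4, p=21, q=4
  k=2: a=3, p=68, q=13

68/13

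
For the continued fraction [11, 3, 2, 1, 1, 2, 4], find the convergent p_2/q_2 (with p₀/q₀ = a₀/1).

79/7

Using pₖ = aₖpₖ₋₁ + pₖ₋₂, qₖ = aₖqₖ₋₁ + qₖ₋₂ (with p₋₁=1, p₋₂=0, q₋₁=0, q₋₂=1):
  k=0: a=11, p=11, q=1
  k=1: a=3, p=34, q=3
  k=2: a=2, p=79, q=7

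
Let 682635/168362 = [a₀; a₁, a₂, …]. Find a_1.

18

682635 = 4·168362 + 9187   →  a_0 = 4
168362 = 18·9187 + 2996   →  a_1 = 18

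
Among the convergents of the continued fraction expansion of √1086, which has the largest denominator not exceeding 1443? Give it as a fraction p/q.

47092/1429

√1086 = [32; 1, 20, 1, 64, …] (period length 4).
Convergents:
  p_0/q_0 = 32/1
  p_1/q_1 = 33/1
  p_2/q_2 = 692/21
  p_3/q_3 = 725/22
  p_4/q_4 = 47092/1429
  p_5/q_5 = 47817/1451
q_4 = 1429 ≤ 1443 < 1451 = q_5, so the answer is 47092/1429.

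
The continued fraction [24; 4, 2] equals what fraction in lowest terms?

218/9

Using pₖ = aₖpₖ₋₁ + pₖ₋₂ and qₖ = aₖqₖ₋₁ + qₖ₋₂:
  k=0: a=24, p=24, q=1
  k=1: a=4, p=97, q=4
  k=2: a=2, p=218, q=9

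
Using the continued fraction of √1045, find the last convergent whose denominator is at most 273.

√1045 = [32; 3, 15, 1, 4, 1, 15, 3, 64, …] (period length 8).
Convergents:
  p_0/q_0 = 32/1
  p_1/q_1 = 97/3
  p_2/q_2 = 1487/46
  p_3/q_3 = 1584/49
  p_4/q_4 = 7823/242
  p_5/q_5 = 9407/291
q_4 = 242 ≤ 273 < 291 = q_5, so the answer is 7823/242.

7823/242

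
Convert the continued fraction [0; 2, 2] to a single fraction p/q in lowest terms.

Using pₖ = aₖpₖ₋₁ + pₖ₋₂ and qₖ = aₖqₖ₋₁ + qₖ₋₂:
  k=0: a=0, p=0, q=1
  k=1: a=2, p=1, q=2
  k=2: a=2, p=2, q=5

2/5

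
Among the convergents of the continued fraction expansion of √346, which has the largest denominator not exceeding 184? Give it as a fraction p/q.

√346 = [18; 1, 1, 1, 1, 36, …] (period length 5).
Convergents:
  p_0/q_0 = 18/1
  p_1/q_1 = 19/1
  p_2/q_2 = 37/2
  p_3/q_3 = 56/3
  p_4/q_4 = 93/5
  p_5/q_5 = 3404/183
  p_6/q_6 = 3497/188
q_5 = 183 ≤ 184 < 188 = q_6, so the answer is 3404/183.

3404/183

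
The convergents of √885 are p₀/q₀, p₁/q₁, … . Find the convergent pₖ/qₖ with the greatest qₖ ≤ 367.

√885 = [29; 1, 2, 1, 58, …] (period length 4).
Convergents:
  p_0/q_0 = 29/1
  p_1/q_1 = 30/1
  p_2/q_2 = 89/3
  p_3/q_3 = 119/4
  p_4/q_4 = 6991/235
  p_5/q_5 = 7110/239
  p_6/q_6 = 21211/713
q_5 = 239 ≤ 367 < 713 = q_6, so the answer is 7110/239.

7110/239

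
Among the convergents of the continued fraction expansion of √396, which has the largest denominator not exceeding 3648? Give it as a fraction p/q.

√396 = [19; 1, 8, 1, 38, …] (period length 4).
Convergents:
  p_0/q_0 = 19/1
  p_1/q_1 = 20/1
  p_2/q_2 = 179/9
  p_3/q_3 = 199/10
  p_4/q_4 = 7741/389
  p_5/q_5 = 7940/399
  p_6/q_6 = 71261/3581
  p_7/q_7 = 79201/3980
q_6 = 3581 ≤ 3648 < 3980 = q_7, so the answer is 71261/3581.

71261/3581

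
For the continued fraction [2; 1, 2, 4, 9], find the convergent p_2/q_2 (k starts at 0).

8/3

Using pₖ = aₖpₖ₋₁ + pₖ₋₂, qₖ = aₖqₖ₋₁ + qₖ₋₂ (with p₋₁=1, p₋₂=0, q₋₁=0, q₋₂=1):
  k=0: a=2, p=2, q=1
  k=1: a=1, p=3, q=1
  k=2: a=2, p=8, q=3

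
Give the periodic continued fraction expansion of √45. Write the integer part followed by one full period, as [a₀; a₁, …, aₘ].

a₀ = ⌊√45⌋ = 6.
With m₀=0, d₀=1 and mₖ₊₁ = dₖaₖ − mₖ, dₖ₊₁ = (n − mₖ₊₁²)/dₖ, aₖ₊₁ = ⌊(a₀+mₖ₊₁)/dₖ₊₁⌋:
  k=1: m=6, d=9, a=1
  k=2: m=3, d=4, a=2
  k=3: m=5, d=5, a=2
  k=4: m=5, d=4, a=2
  k=5: m=3, d=9, a=1
  k=6: m=6, d=1, a=12
d=1 and a=2a₀=12 at k=6, so the next step gives (m, d) = (6, 9) again — its k=1 value — and the period has length 6.

[6; 1, 2, 2, 2, 1, 12]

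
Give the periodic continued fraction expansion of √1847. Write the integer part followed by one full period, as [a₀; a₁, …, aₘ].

[42; 1, 41, 1, 84]

a₀ = ⌊√1847⌋ = 42.
With m₀=0, d₀=1 and mₖ₊₁ = dₖaₖ − mₖ, dₖ₊₁ = (n − mₖ₊₁²)/dₖ, aₖ₊₁ = ⌊(a₀+mₖ₊₁)/dₖ₊₁⌋:
  k=1: m=42, d=83, a=1
  k=2: m=41, d=2, a=41
  k=3: m=41, d=83, a=1
  k=4: m=42, d=1, a=84
d=1 and a=2a₀=84 at k=4, so the next step gives (m, d) = (42, 83) again — its k=1 value — and the period has length 4.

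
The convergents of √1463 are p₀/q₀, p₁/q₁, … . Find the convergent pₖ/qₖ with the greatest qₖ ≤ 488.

√1463 = [38; 4, 76, …] (period length 2).
Convergents:
  p_0/q_0 = 38/1
  p_1/q_1 = 153/4
  p_2/q_2 = 11666/305
  p_3/q_3 = 46817/1224
q_2 = 305 ≤ 488 < 1224 = q_3, so the answer is 11666/305.

11666/305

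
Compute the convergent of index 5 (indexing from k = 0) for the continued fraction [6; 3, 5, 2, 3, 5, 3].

Using pₖ = aₖpₖ₋₁ + pₖ₋₂, qₖ = aₖqₖ₋₁ + qₖ₋₂ (with p₋₁=1, p₋₂=0, q₋₁=0, q₋₂=1):
  k=0: a=6, p=6, q=1
  k=1: a=3, p=19, q=3
  k=2: a=5, p=101, q=16
  k=3: a=2, p=221, q=35
  k=4: a=3, p=764, q=121
  k=5: a=5, p=4041, q=640

4041/640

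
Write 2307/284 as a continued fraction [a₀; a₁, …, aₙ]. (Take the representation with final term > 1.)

2307 = 8*284 + 35
284 = 8*35 + 4
35 = 8*4 + 3
4 = 1*3 + 1
3 = 3*1 + 0  (stop)
So 2307/284 = [8; 8, 8, 1, 3].

[8; 8, 8, 1, 3]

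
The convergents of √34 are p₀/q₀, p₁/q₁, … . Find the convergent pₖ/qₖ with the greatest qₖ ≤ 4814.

√34 = [5; 1, 4, 1, 10, …] (period length 4).
Convergents:
  p_0/q_0 = 5/1
  p_1/q_1 = 6/1
  p_2/q_2 = 29/5
  p_3/q_3 = 35/6
  p_4/q_4 = 379/65
  p_5/q_5 = 414/71
  p_6/q_6 = 2035/349
  p_7/q_7 = 2449/420
  p_8/q_8 = 26525/4549
  p_9/q_9 = 28974/4969
q_8 = 4549 ≤ 4814 < 4969 = q_9, so the answer is 26525/4549.

26525/4549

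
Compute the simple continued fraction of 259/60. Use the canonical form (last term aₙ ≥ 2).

[4; 3, 6, 3]

259 = 4·60 + 19
60 = 3·19 + 3
19 = 6·3 + 1
3 = 3·1 + 0  (stop)
So 259/60 = [4; 3, 6, 3].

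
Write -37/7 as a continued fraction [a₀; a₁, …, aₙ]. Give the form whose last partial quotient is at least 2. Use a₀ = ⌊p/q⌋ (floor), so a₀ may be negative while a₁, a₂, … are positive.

[-6; 1, 2, 2]

-37 = -6·7 + 5
7 = 1·5 + 2
5 = 2·2 + 1
2 = 2·1 + 0  (stop)
So -37/7 = [-6; 1, 2, 2].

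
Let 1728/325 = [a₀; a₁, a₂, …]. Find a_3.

1728 = 5·325 + 103   →  a_0 = 5
325 = 3·103 + 16   →  a_1 = 3
103 = 6·16 + 7   →  a_2 = 6
16 = 2·7 + 2   →  a_3 = 2

2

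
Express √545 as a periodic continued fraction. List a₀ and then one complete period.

[23; 2, 1, 8, 1, 2, 46]

a₀ = ⌊√545⌋ = 23.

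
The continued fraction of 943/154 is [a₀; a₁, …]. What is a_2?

9

943 = 6·154 + 19   →  a_0 = 6
154 = 8·19 + 2   →  a_1 = 8
19 = 9·2 + 1   →  a_2 = 9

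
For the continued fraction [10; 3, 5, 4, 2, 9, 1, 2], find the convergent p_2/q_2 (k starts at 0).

165/16

Using pₖ = aₖpₖ₋₁ + pₖ₋₂, qₖ = aₖqₖ₋₁ + qₖ₋₂ (with p₋₁=1, p₋₂=0, q₋₁=0, q₋₂=1):
  k=0: a=10, p=10, q=1
  k=1: a=3, p=31, q=3
  k=2: a=5, p=165, q=16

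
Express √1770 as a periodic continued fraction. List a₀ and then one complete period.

a₀ = ⌊√1770⌋ = 42.
With m₀=0, d₀=1 and mₖ₊₁ = dₖaₖ − mₖ, dₖ₊₁ = (n − mₖ₊₁²)/dₖ, aₖ₊₁ = ⌊(a₀+mₖ₊₁)/dₖ₊₁⌋:
  k=1: m=42, d=6, a=14
  k=2: m=42, d=1, a=84
d=1 and a=2a₀=84 at k=2, so the next step gives (m, d) = (42, 6) again — its k=1 value — and the period has length 2.

[42; 14, 84]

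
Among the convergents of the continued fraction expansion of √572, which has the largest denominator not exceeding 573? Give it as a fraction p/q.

√572 = [23; 1, 10, 1, 46, …] (period length 4).
Convergents:
  p_0/q_0 = 23/1
  p_1/q_1 = 24/1
  p_2/q_2 = 263/11
  p_3/q_3 = 287/12
  p_4/q_4 = 13465/563
  p_5/q_5 = 13752/575
q_4 = 563 ≤ 573 < 575 = q_5, so the answer is 13465/563.

13465/563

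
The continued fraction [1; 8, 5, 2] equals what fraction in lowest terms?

Fold from the inside: start with 2/1.
  5 + 1/2 = 11/2
  8 + 2/11 = 90/11
  1 + 11/90 = 101/90

101/90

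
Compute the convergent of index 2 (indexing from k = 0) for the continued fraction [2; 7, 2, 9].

Using pₖ = aₖpₖ₋₁ + pₖ₋₂, qₖ = aₖqₖ₋₁ + qₖ₋₂ (with p₋₁=1, p₋₂=0, q₋₁=0, q₋₂=1):
  k=0: a=2, p=2, q=1
  k=1: a=7, p=15, q=7
  k=2: a=2, p=32, q=15

32/15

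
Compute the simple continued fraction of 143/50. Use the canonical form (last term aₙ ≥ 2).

143 = 2×50 + 43
50 = 1×43 + 7
43 = 6×7 + 1
7 = 7×1 + 0  (stop)
So 143/50 = [2; 1, 6, 7].

[2; 1, 6, 7]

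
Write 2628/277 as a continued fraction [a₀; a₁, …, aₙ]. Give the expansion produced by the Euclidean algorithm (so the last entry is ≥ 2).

[9; 2, 19, 3, 2]

2628 = 9×277 + 135
277 = 2×135 + 7
135 = 19×7 + 2
7 = 3×2 + 1
2 = 2×1 + 0  (stop)
So 2628/277 = [9; 2, 19, 3, 2].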